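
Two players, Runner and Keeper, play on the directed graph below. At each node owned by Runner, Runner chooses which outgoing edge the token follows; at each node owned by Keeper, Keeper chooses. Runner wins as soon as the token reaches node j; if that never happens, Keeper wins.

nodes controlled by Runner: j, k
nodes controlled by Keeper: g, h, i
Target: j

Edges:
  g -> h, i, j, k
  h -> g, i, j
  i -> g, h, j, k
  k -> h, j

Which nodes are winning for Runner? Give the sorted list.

j, k

A0 = {j}
A1: add {k} — k (Runner) has k→j.
A2 = A1; e.g. g (Keeper) can still go to h. Fixed point.
Runner's winning region = {j, k}.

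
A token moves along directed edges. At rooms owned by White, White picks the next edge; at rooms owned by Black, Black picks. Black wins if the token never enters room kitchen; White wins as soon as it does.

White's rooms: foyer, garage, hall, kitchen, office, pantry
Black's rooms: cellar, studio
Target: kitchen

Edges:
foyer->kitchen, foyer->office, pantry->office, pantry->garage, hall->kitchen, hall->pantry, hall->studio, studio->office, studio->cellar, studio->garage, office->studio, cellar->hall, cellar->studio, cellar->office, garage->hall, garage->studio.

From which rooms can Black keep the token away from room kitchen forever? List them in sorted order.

A0 = {kitchen}
A1: add {foyer, hall} — foyer (White) has foyer→kitchen; hall (White) has hall→kitchen.
A2: add {garage} — garage (White) has garage→hall.
A3: add {pantry} — pantry (White) has pantry→garage.
A4 = A3; e.g. studio (Black) can still go to office. Fixed point.
White's attractor = {foyer, garage, hall, kitchen, pantry}; Black avoids the target exactly from the complement.

cellar, office, studio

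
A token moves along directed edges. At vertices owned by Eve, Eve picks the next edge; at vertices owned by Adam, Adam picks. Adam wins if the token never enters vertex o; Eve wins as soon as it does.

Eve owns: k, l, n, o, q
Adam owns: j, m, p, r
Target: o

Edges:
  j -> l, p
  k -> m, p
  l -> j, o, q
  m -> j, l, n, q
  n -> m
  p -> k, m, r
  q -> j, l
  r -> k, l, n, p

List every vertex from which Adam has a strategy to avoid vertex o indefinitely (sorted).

j, k, m, n, p, r

A0 = {o}
A1: add {l} — l (Eve) has l→o.
A2: add {q} — q (Eve) has q→l.
A3 = A2; e.g. j (Adam) can still go to p. Fixed point.
Eve's attractor = {l, o, q}; Adam avoids the target exactly from the complement.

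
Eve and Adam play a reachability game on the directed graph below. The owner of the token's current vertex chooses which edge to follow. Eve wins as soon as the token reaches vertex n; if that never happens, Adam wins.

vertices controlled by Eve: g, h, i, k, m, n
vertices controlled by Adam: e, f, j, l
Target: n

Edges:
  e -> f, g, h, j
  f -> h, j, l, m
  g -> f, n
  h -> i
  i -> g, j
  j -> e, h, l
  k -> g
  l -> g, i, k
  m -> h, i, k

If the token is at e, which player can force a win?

A0 = {n}
A1: add {g} — g (Eve) has g→n.
A2: add {i, k} — i (Eve) has i→g; k (Eve) has k→g.
A3: add {h, l, m} — h (Eve) has h→i; l (Adam): all of {g, i, k} already in; m (Eve) has m→i.
A4 = A3; e.g. e (Adam) can still go to f. Fixed point.
e never enters the attractor, so Adam can avoid the target forever.

Adam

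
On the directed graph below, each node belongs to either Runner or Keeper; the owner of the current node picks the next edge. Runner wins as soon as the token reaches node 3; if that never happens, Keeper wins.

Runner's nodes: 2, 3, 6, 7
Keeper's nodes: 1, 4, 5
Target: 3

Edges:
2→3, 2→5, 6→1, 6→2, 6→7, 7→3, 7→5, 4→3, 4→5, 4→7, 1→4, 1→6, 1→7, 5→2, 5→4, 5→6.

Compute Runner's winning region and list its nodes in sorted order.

2, 3, 6, 7

A0 = {3}
A1: add {2, 7} — 2 (Runner) has 2→3; 7 (Runner) has 7→3.
A2: add {6} — 6 (Runner) has 6→2.
A3 = A2; e.g. 1 (Keeper) can still go to 4. Fixed point.
Runner's winning region = {2, 3, 6, 7}.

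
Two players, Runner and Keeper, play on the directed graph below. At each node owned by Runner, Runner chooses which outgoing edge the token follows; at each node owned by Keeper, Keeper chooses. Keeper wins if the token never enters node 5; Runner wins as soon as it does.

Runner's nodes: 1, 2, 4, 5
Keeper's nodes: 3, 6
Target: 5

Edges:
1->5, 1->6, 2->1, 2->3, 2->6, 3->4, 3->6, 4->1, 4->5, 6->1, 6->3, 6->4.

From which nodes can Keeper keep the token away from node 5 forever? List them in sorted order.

3, 6

A0 = {5}
A1: add {1, 4} — 1 (Runner) has 1→5; 4 (Runner) has 4→5.
A2: add {2} — 2 (Runner) has 2→1.
A3 = A2; e.g. 3 (Keeper) can still go to 6. Fixed point.
Runner's attractor = {1, 2, 4, 5}; Keeper avoids the target exactly from the complement.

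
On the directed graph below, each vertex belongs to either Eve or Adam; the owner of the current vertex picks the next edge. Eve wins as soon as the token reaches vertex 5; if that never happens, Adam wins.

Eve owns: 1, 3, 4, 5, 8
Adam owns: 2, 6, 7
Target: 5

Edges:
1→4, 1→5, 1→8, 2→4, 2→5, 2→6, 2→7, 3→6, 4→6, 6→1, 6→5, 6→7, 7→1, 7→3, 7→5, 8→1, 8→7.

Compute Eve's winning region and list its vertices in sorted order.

1, 5, 8

A0 = {5}
A1: add {1} — 1 (Eve) has 1→5.
A2: add {8} — 8 (Eve) has 8→1.
A3 = A2; e.g. 2 (Adam) can still go to 4. Fixed point.
Eve's winning region = {1, 5, 8}.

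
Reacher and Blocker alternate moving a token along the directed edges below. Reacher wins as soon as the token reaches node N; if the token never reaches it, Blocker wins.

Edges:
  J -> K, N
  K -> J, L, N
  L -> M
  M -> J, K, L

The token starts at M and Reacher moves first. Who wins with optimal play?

Reacher

Track states (vertex, player-to-move).
A0 = {(N,Reacher), (N,Blocker)}
A1: add {(J,Reacher), (K,Reacher)}.
A2: add {(J,Blocker)}.
A3: add {(M,Reacher)}.
(M,Reacher) ∈ A3 ⇒ Reacher forces the target.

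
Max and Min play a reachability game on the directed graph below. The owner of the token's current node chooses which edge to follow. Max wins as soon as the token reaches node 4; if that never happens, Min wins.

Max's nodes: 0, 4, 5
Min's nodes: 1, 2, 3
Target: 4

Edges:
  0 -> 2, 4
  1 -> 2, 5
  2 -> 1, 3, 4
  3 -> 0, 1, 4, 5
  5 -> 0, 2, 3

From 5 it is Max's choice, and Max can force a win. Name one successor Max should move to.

0

A0 = {4}
A1: add {0} — 0 (Max) has 0→4.
A2: add {5} — 5 (Max) has 5→0.
A3 = A2; e.g. 1 (Min) can still go to 2. Fixed point.
From 5, successor 0 is in the attractor (rank 1); the other successors 2, 3 are not.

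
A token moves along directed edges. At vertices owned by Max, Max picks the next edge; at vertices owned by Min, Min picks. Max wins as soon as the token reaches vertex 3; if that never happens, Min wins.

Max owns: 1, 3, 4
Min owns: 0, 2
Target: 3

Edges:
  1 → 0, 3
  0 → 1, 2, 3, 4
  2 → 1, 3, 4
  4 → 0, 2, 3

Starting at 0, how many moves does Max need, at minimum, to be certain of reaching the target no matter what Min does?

3

A0 = {3}
A1: add {1, 4} — 1 (Max) has 1→3; 4 (Max) has 4→3.
A2: add {2} — 2 (Min): all of {1, 3, 4} already in.
A3: add {0} — 0 (Min): all of {1, 2, 3, 4} already in.
A3 = all vertices. Fixed point.
0 enters the attractor at level 3, so Max can force the target in 3 moves from there.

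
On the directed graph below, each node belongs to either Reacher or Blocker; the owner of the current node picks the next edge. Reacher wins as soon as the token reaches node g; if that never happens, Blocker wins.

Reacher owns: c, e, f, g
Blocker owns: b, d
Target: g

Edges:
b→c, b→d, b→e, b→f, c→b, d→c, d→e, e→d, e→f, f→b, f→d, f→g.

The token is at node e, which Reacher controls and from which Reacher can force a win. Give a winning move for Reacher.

A0 = {g}
A1: add {f} — f (Reacher) has f→g.
A2: add {e} — e (Reacher) has e→f.
A3 = A2; e.g. b (Blocker) can still go to c. Fixed point.
From e, successor f is in the attractor (rank 1); the other successor d is not.

f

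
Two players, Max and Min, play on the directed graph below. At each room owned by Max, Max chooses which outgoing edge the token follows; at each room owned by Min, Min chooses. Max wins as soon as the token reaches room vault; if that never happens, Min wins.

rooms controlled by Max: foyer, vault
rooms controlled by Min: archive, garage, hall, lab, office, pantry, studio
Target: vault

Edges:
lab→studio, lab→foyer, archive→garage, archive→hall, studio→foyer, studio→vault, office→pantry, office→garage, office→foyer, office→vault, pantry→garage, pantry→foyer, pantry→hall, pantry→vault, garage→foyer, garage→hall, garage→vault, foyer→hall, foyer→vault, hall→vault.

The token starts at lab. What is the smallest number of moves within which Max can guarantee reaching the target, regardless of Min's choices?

A0 = {vault}
A1: add {foyer, hall} — foyer (Max) has foyer→vault; hall (Min): all of {vault} already in.
A2: add {garage, studio} — studio (Min): all of {foyer, vault} already in; garage (Min): all of {foyer, hall, vault} already in.
A3: add {archive, lab, pantry} — lab (Min): all of {studio, foyer} already in; archive (Min): all of {garage, hall} already in; pantry (Min): all of {garage, foyer, hall, vault} already in.
lab enters the attractor at level 3, so Max can force the target in 3 moves from there.

3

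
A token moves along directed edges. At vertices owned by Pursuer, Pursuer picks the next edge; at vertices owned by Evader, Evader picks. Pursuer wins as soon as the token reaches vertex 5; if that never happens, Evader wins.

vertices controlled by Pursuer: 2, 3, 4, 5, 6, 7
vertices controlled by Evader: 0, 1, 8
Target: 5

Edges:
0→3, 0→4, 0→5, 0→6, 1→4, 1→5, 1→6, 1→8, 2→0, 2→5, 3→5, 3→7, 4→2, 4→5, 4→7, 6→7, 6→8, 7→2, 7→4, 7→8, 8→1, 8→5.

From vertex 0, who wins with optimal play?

A0 = {5}
A1: add {2, 3, 4} — 2 (Pursuer) has 2→5; 3 (Pursuer) has 3→5; 4 (Pursuer) has 4→5.
A2: add {7} — 7 (Pursuer) has 7→2.
A3: add {6} — 6 (Pursuer) has 6→7.
A4: add {0} — 0 (Evader): all of {3, 4, 5, 6} already in.
A5 = A4; e.g. 1 (Evader) can still go to 8. Fixed point.
0 ∈ A4, so Pursuer can force the target.

Pursuer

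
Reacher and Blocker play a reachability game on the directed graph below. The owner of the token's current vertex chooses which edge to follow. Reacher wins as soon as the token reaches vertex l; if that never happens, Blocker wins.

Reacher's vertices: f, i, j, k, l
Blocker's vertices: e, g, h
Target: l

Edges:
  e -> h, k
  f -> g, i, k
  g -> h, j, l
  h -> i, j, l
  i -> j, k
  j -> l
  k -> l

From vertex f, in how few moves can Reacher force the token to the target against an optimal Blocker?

2

A0 = {l}
A1: add {j, k} — j (Reacher) has j→l; k (Reacher) has k→l.
A2: add {f, i} — f (Reacher) has f→k; i (Reacher) has i→j.
f enters the attractor at level 2, so Reacher can force the target in 2 moves from there.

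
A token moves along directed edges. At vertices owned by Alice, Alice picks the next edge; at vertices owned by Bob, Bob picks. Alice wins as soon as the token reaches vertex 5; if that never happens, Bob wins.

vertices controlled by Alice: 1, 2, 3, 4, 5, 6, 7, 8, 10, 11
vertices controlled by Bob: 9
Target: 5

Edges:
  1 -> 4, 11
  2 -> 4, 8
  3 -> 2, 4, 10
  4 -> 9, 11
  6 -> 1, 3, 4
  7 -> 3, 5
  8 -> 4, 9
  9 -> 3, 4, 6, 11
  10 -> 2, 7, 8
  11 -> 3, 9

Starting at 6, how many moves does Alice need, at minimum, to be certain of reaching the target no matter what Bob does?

4

A0 = {5}
A1: add {7} — 7 (Alice) has 7→5.
A2: add {10} — 10 (Alice) has 10→7.
A3: add {3} — 3 (Alice) has 3→10.
A4: add {6, 11} — 6 (Alice) has 6→3; 11 (Alice) has 11→3.
6 enters the attractor at level 4, so Alice can force the target in 4 moves from there.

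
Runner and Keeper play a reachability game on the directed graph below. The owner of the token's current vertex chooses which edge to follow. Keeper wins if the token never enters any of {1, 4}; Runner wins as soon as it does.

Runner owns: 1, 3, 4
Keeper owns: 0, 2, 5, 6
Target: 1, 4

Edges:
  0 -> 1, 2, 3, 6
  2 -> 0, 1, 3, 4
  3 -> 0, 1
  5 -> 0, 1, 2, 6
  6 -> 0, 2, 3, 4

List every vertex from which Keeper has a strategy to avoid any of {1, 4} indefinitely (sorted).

A0 = {1, 4}
A1: add {3} — 3 (Runner) has 3→1.
A2 = A1; e.g. 0 (Keeper) can still go to 2. Fixed point.
Runner's attractor = {1, 3, 4}; Keeper avoids the target exactly from the complement.

0, 2, 5, 6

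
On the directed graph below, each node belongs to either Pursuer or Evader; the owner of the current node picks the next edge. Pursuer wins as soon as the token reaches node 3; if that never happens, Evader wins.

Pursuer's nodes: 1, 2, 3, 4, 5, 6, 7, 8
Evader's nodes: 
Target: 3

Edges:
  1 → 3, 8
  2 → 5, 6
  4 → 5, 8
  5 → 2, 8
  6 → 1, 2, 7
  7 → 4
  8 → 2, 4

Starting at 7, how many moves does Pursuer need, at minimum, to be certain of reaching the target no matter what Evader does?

6

A0 = {3}
A1: add {1} — 1 (Pursuer) has 1→3.
A2: add {6} — 6 (Pursuer) has 6→1.
A3: add {2} — 2 (Pursuer) has 2→6.
A4: add {5, 8} — 5 (Pursuer) has 5→2; 8 (Pursuer) has 8→2.
A5: add {4} — 4 (Pursuer) has 4→5.
A6: add {7} — 7 (Pursuer) has 7→4.
A6 = all vertices. Fixed point.
7 enters the attractor at level 6, so Pursuer can force the target in 6 moves from there.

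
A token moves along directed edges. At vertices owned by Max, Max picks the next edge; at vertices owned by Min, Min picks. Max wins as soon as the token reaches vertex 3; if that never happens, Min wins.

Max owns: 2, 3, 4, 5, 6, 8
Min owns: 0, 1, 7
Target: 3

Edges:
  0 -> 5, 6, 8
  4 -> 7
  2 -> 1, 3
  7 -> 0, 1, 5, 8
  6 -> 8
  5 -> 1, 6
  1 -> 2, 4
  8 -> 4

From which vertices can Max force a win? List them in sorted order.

A0 = {3}
A1: add {2} — 2 (Max) has 2→3.
A2 = A1; e.g. 0 (Min) can still go to 5. Fixed point.
Max's winning region = {2, 3}.

2, 3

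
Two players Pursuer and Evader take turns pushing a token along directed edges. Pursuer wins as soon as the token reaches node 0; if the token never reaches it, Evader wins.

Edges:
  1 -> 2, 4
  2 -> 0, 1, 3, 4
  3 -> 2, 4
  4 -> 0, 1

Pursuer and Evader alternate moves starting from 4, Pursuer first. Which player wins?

Pursuer

Track states (vertex, player-to-move).
A0 = {(0,Pursuer), (0,Evader)}
A1: add {(2,Pursuer), (4,Pursuer)}.
(4,Pursuer) ∈ A1 ⇒ Pursuer forces the target.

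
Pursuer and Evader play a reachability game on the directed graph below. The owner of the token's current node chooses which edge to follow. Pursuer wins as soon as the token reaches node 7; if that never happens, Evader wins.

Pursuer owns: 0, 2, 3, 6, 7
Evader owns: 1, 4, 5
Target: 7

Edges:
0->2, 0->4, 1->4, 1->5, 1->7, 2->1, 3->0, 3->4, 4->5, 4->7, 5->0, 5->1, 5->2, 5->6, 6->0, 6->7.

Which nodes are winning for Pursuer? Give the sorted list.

6, 7

A0 = {7}
A1: add {6} — 6 (Pursuer) has 6→7.
A2 = A1; e.g. 0 (Pursuer) has no edge into A1. Fixed point.
Pursuer's winning region = {6, 7}.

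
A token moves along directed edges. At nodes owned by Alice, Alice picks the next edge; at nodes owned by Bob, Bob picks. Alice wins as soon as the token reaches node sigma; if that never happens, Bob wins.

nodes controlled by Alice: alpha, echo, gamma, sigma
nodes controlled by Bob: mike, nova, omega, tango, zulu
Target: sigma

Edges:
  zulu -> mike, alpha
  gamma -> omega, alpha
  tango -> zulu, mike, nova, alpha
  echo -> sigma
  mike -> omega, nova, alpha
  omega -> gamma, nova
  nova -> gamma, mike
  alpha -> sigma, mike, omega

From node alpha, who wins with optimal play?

Alice

A0 = {sigma}
A1: add {alpha, echo} — echo (Alice) has echo→sigma; alpha (Alice) has alpha→sigma.
alpha ∈ A1, so Alice can force the target.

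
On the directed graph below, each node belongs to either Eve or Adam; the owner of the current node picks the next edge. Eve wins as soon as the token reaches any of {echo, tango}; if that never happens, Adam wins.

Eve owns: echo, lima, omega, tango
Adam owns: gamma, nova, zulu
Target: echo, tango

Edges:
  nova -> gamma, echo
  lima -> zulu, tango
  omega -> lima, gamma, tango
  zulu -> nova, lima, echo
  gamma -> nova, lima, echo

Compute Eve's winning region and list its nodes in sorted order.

echo, lima, omega, tango

A0 = {echo, tango}
A1: add {lima, omega} — omega (Eve) has omega→tango; lima (Eve) has lima→tango.
A2 = A1; e.g. nova (Adam) can still go to gamma. Fixed point.
Eve's winning region = {echo, lima, omega, tango}.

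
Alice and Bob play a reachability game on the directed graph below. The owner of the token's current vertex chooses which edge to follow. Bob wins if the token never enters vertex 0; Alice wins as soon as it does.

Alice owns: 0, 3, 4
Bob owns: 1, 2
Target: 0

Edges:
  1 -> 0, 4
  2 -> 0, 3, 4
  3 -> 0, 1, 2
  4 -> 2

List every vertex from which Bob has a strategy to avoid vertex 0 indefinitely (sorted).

A0 = {0}
A1: add {3} — 3 (Alice) has 3→0.
A2 = A1; e.g. 1 (Bob) can still go to 4. Fixed point.
Alice's attractor = {0, 3}; Bob avoids the target exactly from the complement.

1, 2, 4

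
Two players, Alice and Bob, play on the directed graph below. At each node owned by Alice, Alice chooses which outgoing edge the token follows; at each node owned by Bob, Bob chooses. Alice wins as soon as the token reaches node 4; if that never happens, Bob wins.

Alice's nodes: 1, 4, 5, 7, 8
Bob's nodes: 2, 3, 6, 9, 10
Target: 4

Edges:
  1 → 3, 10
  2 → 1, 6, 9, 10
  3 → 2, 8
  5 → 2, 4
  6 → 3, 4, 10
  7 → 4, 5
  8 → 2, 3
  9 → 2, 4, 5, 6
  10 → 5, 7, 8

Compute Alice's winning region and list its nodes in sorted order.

A0 = {4}
A1: add {5, 7} — 5 (Alice) has 5→4; 7 (Alice) has 7→4.
A2 = A1; e.g. 1 (Alice) has no edge into A1. Fixed point.
Alice's winning region = {4, 5, 7}.

4, 5, 7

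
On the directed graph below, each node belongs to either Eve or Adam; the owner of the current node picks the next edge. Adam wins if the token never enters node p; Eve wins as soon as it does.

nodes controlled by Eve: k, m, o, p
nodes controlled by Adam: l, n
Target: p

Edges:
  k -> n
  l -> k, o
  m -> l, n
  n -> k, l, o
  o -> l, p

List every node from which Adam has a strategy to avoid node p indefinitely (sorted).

k, l, m, n

A0 = {p}
A1: add {o} — o (Eve) has o→p.
A2 = A1; e.g. k (Eve) has no edge into A1. Fixed point.
Eve's attractor = {o, p}; Adam avoids the target exactly from the complement.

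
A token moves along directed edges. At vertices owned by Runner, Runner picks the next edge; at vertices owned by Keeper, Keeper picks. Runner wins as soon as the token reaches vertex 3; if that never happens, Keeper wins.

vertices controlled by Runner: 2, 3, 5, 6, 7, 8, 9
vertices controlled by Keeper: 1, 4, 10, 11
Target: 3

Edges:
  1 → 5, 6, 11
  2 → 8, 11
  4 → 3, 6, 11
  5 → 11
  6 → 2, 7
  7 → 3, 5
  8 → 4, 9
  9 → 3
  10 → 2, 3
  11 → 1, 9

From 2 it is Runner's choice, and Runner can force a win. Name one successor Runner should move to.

A0 = {3}
A1: add {7, 9} — 7 (Runner) has 7→3; 9 (Runner) has 9→3.
A2: add {6, 8} — 6 (Runner) has 6→7; 8 (Runner) has 8→9.
A3: add {2} — 2 (Runner) has 2→8.
A4: add {10} — 10 (Keeper): all of {2, 3} already in.
A5 = A4; e.g. 1 (Keeper) can still go to 5. Fixed point.
From 2, successor 8 is in the attractor (rank 2); the other successor 11 is not.

8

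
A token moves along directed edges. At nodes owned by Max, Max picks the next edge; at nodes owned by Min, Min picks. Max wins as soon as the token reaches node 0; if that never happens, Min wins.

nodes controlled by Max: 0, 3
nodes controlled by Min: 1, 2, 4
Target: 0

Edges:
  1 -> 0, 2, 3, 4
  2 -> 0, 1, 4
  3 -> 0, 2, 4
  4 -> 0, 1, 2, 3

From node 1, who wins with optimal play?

Min

A0 = {0}
A1: add {3} — 3 (Max) has 3→0.
A2 = A1; e.g. 1 (Min) can still go to 2. Fixed point.
1 never enters the attractor, so Min can avoid the target forever.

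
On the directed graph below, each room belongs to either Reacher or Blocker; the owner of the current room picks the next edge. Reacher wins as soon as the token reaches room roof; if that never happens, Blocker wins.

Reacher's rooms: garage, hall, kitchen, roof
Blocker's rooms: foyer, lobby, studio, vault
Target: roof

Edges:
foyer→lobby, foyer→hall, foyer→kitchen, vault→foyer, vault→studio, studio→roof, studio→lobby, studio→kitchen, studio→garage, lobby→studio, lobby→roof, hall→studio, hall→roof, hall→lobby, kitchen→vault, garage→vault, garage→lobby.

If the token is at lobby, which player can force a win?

Blocker

A0 = {roof}
A1: add {hall} — hall (Reacher) has hall→roof.
A2 = A1; e.g. foyer (Blocker) can still go to lobby. Fixed point.
lobby never enters the attractor, so Blocker can avoid the target forever.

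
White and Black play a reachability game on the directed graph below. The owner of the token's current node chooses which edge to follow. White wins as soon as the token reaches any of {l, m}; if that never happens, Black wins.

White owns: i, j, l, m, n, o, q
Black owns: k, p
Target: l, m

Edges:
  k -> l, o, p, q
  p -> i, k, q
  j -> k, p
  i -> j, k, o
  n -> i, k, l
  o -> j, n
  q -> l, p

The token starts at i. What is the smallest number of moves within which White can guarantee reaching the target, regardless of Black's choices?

3

A0 = {l, m}
A1: add {n, q} — n (White) has n→l; q (White) has q→l.
A2: add {o} — o (White) has o→n.
A3: add {i} — i (White) has i→o.
A4 = A3; e.g. j (White) has no edge into A3. Fixed point.
i enters the attractor at level 3, so White can force the target in 3 moves from there.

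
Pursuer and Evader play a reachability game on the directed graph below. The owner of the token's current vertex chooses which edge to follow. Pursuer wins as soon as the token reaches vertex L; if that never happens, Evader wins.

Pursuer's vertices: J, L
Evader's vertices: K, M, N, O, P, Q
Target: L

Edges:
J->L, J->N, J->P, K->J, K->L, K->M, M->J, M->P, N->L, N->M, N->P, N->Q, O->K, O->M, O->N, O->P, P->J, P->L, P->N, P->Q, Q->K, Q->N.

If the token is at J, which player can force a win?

A0 = {L}
A1: add {J} — J (Pursuer) has J→L.
A2 = A1; e.g. K (Evader) can still go to M. Fixed point.
J ∈ A1, so Pursuer can force the target.

Pursuer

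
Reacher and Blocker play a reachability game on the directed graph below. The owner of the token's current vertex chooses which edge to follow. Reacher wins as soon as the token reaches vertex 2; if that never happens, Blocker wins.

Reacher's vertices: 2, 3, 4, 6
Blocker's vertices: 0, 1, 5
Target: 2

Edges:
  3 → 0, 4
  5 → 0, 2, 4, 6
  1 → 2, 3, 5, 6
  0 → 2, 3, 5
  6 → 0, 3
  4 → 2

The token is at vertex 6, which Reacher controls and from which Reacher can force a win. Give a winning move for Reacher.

A0 = {2}
A1: add {4} — 4 (Reacher) has 4→2.
A2: add {3} — 3 (Reacher) has 3→4.
A3: add {6} — 6 (Reacher) has 6→3.
A4 = A3; e.g. 0 (Blocker) can still go to 5. Fixed point.
From 6, successor 3 is in the attractor (rank 2); the other successor 0 is not.

3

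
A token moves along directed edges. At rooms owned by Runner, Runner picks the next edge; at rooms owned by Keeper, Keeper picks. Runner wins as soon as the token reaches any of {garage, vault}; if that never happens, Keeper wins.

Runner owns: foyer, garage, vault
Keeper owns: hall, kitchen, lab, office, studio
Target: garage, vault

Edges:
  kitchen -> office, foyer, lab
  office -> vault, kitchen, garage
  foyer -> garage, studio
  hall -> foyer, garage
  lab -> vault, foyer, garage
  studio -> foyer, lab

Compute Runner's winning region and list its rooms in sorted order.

foyer, garage, hall, lab, studio, vault

A0 = {garage, vault}
A1: add {foyer} — foyer (Runner) has foyer→garage.
A2: add {hall, lab} — hall (Keeper): all of {foyer, garage} already in; lab (Keeper): all of {vault, foyer, garage} already in.
A3: add {studio} — studio (Keeper): all of {foyer, lab} already in.
A4 = A3; e.g. kitchen (Keeper) can still go to office. Fixed point.
Runner's winning region = {foyer, garage, hall, lab, studio, vault}.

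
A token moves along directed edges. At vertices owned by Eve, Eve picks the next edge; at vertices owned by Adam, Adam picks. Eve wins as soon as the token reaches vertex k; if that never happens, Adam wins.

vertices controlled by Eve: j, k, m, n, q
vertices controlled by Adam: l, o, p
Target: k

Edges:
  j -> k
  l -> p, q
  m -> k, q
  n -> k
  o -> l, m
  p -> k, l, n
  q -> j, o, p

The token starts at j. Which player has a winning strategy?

A0 = {k}
A1: add {j, m, n} — j (Eve) has j→k; m (Eve) has m→k; n (Eve) has n→k.
j ∈ A1, so Eve can force the target.

Eve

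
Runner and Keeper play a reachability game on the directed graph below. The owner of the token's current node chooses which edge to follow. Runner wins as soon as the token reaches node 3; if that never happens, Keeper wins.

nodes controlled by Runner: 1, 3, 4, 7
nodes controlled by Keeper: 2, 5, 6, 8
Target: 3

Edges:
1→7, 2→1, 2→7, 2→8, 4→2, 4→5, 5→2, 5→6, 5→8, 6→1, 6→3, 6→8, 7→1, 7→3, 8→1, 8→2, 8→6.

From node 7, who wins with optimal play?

Runner

A0 = {3}
A1: add {7} — 7 (Runner) has 7→3.
7 ∈ A1, so Runner can force the target.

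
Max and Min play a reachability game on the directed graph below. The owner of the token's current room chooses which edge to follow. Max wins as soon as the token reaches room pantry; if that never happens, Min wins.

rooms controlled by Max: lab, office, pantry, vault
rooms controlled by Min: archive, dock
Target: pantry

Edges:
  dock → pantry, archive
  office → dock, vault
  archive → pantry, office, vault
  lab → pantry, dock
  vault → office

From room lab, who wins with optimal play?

A0 = {pantry}
A1: add {lab} — lab (Max) has lab→pantry.
A2 = A1; e.g. dock (Min) can still go to archive. Fixed point.
lab ∈ A1, so Max can force the target.

Max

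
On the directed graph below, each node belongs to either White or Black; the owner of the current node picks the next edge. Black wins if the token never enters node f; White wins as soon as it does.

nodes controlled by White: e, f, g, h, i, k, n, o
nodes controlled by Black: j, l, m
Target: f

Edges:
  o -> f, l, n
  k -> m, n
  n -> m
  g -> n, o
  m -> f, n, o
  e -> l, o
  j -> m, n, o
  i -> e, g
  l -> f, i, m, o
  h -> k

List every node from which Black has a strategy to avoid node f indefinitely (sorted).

A0 = {f}
A1: add {o} — o (White) has o→f.
A2: add {e, g} — e (White) has e→o; g (White) has g→o.
A3: add {i} — i (White) has i→e.
A4 = A3; e.g. h (White) has no edge into A3. Fixed point.
White's attractor = {e, f, g, i, o}; Black avoids the target exactly from the complement.

h, j, k, l, m, n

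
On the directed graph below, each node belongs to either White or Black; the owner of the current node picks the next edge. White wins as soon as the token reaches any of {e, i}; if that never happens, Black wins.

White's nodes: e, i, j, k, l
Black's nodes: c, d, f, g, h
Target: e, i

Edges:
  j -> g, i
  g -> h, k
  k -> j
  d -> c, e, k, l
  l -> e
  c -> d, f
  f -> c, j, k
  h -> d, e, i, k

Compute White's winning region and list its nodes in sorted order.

A0 = {e, i}
A1: add {j, l} — j (White) has j→i; l (White) has l→e.
A2: add {k} — k (White) has k→j.
A3 = A2; e.g. c (Black) can still go to d. Fixed point.
White's winning region = {e, i, j, k, l}.

e, i, j, k, l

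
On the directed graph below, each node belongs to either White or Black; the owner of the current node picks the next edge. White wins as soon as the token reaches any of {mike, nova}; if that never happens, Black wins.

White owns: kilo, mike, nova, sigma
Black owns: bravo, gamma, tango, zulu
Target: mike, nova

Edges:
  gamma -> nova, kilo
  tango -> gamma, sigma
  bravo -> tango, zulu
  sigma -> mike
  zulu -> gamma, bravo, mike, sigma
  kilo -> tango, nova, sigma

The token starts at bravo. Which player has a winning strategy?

A0 = {mike, nova}
A1: add {kilo, sigma} — sigma (White) has sigma→mike; kilo (White) has kilo→nova.
A2: add {gamma} — gamma (Black): all of {nova, kilo} already in.
A3: add {tango} — tango (Black): all of {gamma, sigma} already in.
A4 = A3; e.g. bravo (Black) can still go to zulu. Fixed point.
bravo never enters the attractor, so Black can avoid the target forever.

Black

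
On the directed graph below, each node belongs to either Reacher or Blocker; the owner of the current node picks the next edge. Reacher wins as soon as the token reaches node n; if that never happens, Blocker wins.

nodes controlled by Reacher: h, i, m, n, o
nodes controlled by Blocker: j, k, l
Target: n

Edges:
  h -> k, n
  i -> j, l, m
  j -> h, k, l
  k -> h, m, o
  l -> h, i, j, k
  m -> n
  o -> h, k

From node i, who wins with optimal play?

A0 = {n}
A1: add {h, m} — h (Reacher) has h→n; m (Reacher) has m→n.
A2: add {i, o} — i (Reacher) has i→m; o (Reacher) has o→h.
i ∈ A2, so Reacher can force the target.

Reacher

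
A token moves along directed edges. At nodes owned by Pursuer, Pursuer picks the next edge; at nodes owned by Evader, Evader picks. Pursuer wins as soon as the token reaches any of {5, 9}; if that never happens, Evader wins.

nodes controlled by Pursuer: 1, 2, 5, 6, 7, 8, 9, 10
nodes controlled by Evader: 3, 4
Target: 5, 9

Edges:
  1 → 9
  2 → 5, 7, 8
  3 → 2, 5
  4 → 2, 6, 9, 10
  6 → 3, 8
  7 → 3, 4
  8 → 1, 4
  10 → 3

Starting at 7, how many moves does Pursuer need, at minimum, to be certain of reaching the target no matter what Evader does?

A0 = {5, 9}
A1: add {1, 2} — 1 (Pursuer) has 1→9; 2 (Pursuer) has 2→5.
A2: add {3, 8} — 3 (Evader): all of {2, 5} already in; 8 (Pursuer) has 8→1.
A3: add {6, 7, 10} — 6 (Pursuer) has 6→3; 7 (Pursuer) has 7→3; 10 (Pursuer) has 10→3.
7 enters the attractor at level 3, so Pursuer can force the target in 3 moves from there.

3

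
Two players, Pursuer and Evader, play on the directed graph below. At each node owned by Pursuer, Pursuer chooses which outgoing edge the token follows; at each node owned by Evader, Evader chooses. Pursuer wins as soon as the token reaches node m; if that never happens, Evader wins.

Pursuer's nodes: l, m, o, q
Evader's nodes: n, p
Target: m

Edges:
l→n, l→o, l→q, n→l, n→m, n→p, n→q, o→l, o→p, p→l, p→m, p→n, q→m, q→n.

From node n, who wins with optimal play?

A0 = {m}
A1: add {q} — q (Pursuer) has q→m.
A2: add {l} — l (Pursuer) has l→q.
A3: add {o} — o (Pursuer) has o→l.
A4 = A3; e.g. n (Evader) can still go to p. Fixed point.
n never enters the attractor, so Evader can avoid the target forever.

Evader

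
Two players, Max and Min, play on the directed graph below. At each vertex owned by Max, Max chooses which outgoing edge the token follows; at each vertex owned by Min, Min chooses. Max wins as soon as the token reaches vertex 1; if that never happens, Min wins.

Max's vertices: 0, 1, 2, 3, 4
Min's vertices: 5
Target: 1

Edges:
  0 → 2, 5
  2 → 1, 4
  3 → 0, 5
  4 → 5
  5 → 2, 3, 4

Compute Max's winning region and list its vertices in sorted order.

A0 = {1}
A1: add {2} — 2 (Max) has 2→1.
A2: add {0} — 0 (Max) has 0→2.
A3: add {3} — 3 (Max) has 3→0.
A4 = A3; e.g. 4 (Max) has no edge into A3. Fixed point.
Max's winning region = {0, 1, 2, 3}.

0, 1, 2, 3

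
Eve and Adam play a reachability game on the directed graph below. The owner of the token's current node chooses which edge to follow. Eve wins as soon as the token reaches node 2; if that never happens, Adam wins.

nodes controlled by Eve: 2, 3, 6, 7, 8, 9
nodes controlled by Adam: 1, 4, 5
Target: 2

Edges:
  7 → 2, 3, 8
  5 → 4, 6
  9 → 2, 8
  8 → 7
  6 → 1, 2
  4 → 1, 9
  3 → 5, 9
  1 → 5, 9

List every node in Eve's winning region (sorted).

2, 3, 6, 7, 8, 9

A0 = {2}
A1: add {6, 7, 9} — 6 (Eve) has 6→2; 7 (Eve) has 7→2; 9 (Eve) has 9→2.
A2: add {3, 8} — 3 (Eve) has 3→9; 8 (Eve) has 8→7.
A3 = A2; e.g. 1 (Adam) can still go to 5. Fixed point.
Eve's winning region = {2, 3, 6, 7, 8, 9}.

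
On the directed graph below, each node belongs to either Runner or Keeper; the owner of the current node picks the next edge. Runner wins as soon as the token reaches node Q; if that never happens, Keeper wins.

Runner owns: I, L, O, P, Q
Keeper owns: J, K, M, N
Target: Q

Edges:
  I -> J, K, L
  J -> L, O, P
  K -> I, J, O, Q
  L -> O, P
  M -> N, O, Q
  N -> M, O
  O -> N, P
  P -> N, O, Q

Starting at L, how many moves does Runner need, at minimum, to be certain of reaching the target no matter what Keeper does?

A0 = {Q}
A1: add {P} — P (Runner) has P→Q.
A2: add {L, O} — L (Runner) has L→P; O (Runner) has O→P.
L enters the attractor at level 2, so Runner can force the target in 2 moves from there.

2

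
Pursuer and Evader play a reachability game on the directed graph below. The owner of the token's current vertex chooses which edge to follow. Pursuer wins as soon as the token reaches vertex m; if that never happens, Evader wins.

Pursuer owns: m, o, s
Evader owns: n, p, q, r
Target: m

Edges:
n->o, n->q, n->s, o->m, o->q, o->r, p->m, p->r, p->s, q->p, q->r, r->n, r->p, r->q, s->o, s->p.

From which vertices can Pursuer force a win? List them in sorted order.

A0 = {m}
A1: add {o} — o (Pursuer) has o→m.
A2: add {s} — s (Pursuer) has s→o.
A3 = A2; e.g. n (Evader) can still go to q. Fixed point.
Pursuer's winning region = {m, o, s}.

m, o, s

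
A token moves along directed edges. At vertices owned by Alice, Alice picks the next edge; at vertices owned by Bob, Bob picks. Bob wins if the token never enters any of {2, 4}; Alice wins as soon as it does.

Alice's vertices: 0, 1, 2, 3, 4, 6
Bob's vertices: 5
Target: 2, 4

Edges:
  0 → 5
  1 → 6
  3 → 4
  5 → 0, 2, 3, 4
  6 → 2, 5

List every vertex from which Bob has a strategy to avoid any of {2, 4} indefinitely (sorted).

0, 5

A0 = {2, 4}
A1: add {3, 6} — 3 (Alice) has 3→4; 6 (Alice) has 6→2.
A2: add {1} — 1 (Alice) has 1→6.
A3 = A2; e.g. 0 (Alice) has no edge into A2. Fixed point.
Alice's attractor = {1, 2, 3, 4, 6}; Bob avoids the target exactly from the complement.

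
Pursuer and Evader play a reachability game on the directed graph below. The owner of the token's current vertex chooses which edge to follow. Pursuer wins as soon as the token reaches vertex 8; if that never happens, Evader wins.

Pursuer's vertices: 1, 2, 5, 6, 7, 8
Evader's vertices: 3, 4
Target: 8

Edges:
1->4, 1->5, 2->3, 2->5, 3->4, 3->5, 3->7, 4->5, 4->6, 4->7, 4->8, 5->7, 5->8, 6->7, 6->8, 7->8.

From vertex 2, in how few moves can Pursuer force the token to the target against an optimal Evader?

2

A0 = {8}
A1: add {5, 6, 7} — 5 (Pursuer) has 5→8; 6 (Pursuer) has 6→8; 7 (Pursuer) has 7→8.
A2: add {1, 2, 4} — 1 (Pursuer) has 1→5; 2 (Pursuer) has 2→5; 4 (Evader): all of {5, 6, 7, 8} already in.
2 enters the attractor at level 2, so Pursuer can force the target in 2 moves from there.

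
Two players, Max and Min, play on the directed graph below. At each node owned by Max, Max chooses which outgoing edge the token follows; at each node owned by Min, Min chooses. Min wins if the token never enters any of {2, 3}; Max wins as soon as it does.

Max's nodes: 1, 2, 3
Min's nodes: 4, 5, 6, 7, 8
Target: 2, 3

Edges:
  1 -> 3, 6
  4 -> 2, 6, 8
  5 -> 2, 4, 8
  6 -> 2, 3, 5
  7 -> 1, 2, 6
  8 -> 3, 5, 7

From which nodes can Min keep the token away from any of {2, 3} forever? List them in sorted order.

A0 = {2, 3}
A1: add {1} — 1 (Max) has 1→3.
A2 = A1; e.g. 4 (Min) can still go to 6. Fixed point.
Max's attractor = {1, 2, 3}; Min avoids the target exactly from the complement.

4, 5, 6, 7, 8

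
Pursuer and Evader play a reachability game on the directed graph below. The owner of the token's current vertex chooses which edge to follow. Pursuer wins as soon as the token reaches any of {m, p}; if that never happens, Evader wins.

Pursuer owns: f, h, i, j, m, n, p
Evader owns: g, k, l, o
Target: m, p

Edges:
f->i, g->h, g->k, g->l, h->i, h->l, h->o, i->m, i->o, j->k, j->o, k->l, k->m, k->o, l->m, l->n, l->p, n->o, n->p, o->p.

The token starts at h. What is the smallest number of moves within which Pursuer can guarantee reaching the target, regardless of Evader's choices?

2

A0 = {m, p}
A1: add {i, n, o} — i (Pursuer) has i→m; n (Pursuer) has n→p; o (Evader): all of {p} already in.
A2: add {f, h, j, l} — f (Pursuer) has f→i; h (Pursuer) has h→i; j (Pursuer) has j→o; l (Evader): all of {m, n, p} already in.
h enters the attractor at level 2, so Pursuer can force the target in 2 moves from there.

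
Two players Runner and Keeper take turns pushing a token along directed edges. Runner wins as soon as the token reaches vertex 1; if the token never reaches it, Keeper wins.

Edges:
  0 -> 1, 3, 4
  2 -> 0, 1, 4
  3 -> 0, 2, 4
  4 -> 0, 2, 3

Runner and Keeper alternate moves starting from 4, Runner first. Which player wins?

Track states (vertex, player-to-move).
A0 = {(1,Runner), (1,Keeper)}
A1: add {(0,Runner), (2,Runner)}.
A2 = A1; e.g. (0,Keeper) stays out. (4,Runner) never enters ⇒ Keeper avoids the target.

Keeper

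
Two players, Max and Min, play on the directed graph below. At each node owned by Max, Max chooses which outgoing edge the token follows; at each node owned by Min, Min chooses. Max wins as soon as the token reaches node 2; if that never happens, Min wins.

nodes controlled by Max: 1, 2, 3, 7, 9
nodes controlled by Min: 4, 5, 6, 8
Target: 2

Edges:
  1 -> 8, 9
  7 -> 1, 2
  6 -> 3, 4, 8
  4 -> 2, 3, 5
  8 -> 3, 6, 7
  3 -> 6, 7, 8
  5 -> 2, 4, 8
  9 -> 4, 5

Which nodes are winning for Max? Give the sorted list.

A0 = {2}
A1: add {7} — 7 (Max) has 7→2.
A2: add {3} — 3 (Max) has 3→7.
A3 = A2; e.g. 1 (Max) has no edge into A2. Fixed point.
Max's winning region = {2, 3, 7}.

2, 3, 7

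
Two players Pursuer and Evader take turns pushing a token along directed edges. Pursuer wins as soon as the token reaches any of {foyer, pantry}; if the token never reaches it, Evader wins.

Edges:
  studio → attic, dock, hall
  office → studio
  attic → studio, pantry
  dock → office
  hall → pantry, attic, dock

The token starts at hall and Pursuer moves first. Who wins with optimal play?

Track states (vertex, player-to-move).
A0 = {(pantry,Pursuer), (pantry,Evader), (foyer,Pursuer), (foyer,Evader)}
A1: add {(attic,Pursuer), (hall,Pursuer)}.
(hall,Pursuer) ∈ A1 ⇒ Pursuer forces the target.

Pursuer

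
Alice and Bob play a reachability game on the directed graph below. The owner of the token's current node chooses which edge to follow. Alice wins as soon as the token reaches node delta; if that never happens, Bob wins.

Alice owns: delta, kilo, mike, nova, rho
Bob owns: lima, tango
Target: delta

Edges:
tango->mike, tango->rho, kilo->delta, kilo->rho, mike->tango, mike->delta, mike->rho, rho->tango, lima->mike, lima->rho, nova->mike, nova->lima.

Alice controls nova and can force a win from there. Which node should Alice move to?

A0 = {delta}
A1: add {kilo, mike} — kilo (Alice) has kilo→delta; mike (Alice) has mike→delta.
A2: add {nova} — nova (Alice) has nova→mike.
A3 = A2; e.g. tango (Bob) can still go to rho. Fixed point.
From nova, successor mike is in the attractor (rank 1); the other successor lima is not.

mike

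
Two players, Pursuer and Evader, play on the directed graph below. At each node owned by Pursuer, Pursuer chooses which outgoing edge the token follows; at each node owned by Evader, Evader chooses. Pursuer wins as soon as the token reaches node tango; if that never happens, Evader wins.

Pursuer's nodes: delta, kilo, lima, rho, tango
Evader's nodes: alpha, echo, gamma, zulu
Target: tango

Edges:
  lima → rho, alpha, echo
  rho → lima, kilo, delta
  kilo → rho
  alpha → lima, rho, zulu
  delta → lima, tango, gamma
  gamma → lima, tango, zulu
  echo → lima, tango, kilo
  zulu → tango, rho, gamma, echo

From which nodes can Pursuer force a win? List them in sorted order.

A0 = {tango}
A1: add {delta} — delta (Pursuer) has delta→tango.
A2: add {rho} — rho (Pursuer) has rho→delta.
A3: add {kilo, lima} — lima (Pursuer) has lima→rho; kilo (Pursuer) has kilo→rho.
A4: add {echo} — echo (Evader): all of {lima, tango, kilo} already in.
A5 = A4; e.g. alpha (Evader) can still go to zulu. Fixed point.
Pursuer's winning region = {delta, echo, kilo, lima, rho, tango}.

delta, echo, kilo, lima, rho, tango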